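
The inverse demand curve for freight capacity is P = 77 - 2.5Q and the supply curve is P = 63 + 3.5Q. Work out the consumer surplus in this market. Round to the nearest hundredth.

Set 77 - 2.5Q = 63 + 3.5Q, which gives 14 = 6Q, so Q* = 2.3333 and P* = 77 - 2.5(2.3333) = 71.1667.
Consumer surplus is the triangle under demand above P*: (1/2)(2.3333)(77 - 71.1667) = (1/2)(2.3333)(5.8333) = 6.8056.

6.81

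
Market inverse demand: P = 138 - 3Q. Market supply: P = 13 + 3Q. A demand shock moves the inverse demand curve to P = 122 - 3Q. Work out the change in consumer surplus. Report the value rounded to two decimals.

-156.00

Initial equilibrium: Q_0 = 20.8333, P_0 = 75.5; CS_0 = (1/2)(20.8333)(62.5) = 651.0417, PS_0 = (1/2)(20.8333)(62.5) = 651.0417.
New equilibrium: 122 - 3Q = 13 + 3Q gives Q_1 = 18.1667, P_1 = 67.5; CS_1 = 495.0417, PS_1 = 495.0417.
Change in consumer surplus = 495.0417 - 651.0417 = -156.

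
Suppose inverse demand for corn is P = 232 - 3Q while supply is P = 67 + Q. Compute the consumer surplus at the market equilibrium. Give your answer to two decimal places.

2552.34

Equilibrium: 232 - 3Q = 67 + Q, so Q* = 41.25 and P* = 108.25.
CS is the area between the demand curve and P* from 0 to Q*: (1/2)(41.25)(123.75) = 2552.3438.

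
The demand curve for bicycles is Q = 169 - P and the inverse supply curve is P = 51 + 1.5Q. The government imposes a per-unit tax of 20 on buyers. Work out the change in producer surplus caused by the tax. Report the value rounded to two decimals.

-518.40

Rewriting demand in inverse form: P = 169 - Q.
Without the tax, 169 - Q = 51 + 1.5Q so Q* = 47.2 and P* = 121.8.
With the tax, buyers' net willingness to pay falls by 20: (169 - 20) - Q = 51 + 1.5Q, so Q_t = 39.2. Buyers pay P_b = 129.8; sellers receive P_s = P_b - 20 = 109.8.
PS falls from (1/2)(47.2)(70.8) = 1670.88 to (1/2)(39.2)(58.8) = 1152.48, a change of -518.4.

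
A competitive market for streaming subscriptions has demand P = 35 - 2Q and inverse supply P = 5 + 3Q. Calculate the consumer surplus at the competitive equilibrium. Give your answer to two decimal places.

36.00

Set 35 - 2Q = 5 + 3Q, which gives 30 = 5Q, so Q* = 6 and P* = 35 - 2(6) = 23.
Consumer surplus is the triangle under demand above P*: (1/2)(6)(35 - 23) = (1/2)(6)(12) = 36.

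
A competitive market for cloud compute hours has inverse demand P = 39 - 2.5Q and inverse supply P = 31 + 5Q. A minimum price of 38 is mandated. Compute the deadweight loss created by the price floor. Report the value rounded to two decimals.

1.67

Free-market equilibrium: 39 - 2.5Q = 31 + 5Q gives Q* = 1.0667, P* = 36.3333.
At the floor price 38, quantity demanded is (39 - 38)/2.5 = 0.4; demand is the short side, so Q = 0.4 trades at P = 38.
The lost-trades triangle has base Q* - 0.4 = 0.6667 and height equal to the gap between the curves at Q = 0.4, which is 38 - 33 = 5. DWL = (1/2)(0.6667)(5) = 1.6667.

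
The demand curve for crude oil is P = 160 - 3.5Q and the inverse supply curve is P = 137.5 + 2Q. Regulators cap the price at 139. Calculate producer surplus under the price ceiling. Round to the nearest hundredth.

Without the control, 160 - 3.5Q = 137.5 + 2Q so Q* = 4.0909 and P* = 145.6818.
At the ceiling price 139, quantity supplied is (139 - 137.5)/2 = 0.75; supply is the short side, so Q = 0.75 trades at P = 139.
PS is the triangle above supply below 139: (1/2)(0.75)(139 - 137.5) = 0.5625.

0.56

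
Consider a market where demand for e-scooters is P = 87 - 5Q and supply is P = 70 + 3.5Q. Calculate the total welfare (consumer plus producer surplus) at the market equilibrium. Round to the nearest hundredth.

17.00

Setting demand equal to supply, 17 = 8.5Q, so Q* = 2 and P* = 77.
Total surplus is the full triangle between the curves from 0 to Q*: (1/2)(2)(87 - 70) = 17.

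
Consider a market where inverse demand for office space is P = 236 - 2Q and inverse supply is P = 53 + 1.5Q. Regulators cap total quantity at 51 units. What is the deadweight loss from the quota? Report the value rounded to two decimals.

Unrestricted equilibrium: Q* = (236 - 53)/(2 + 1.5) = 52.2857.
At Q = 51 the demand price is 236 - 2(51) = 134 and the supply price is 53 + 1.5(51) = 129.5.
Deadweight loss is the triangle between the curves from 51 to 52.2857: (1/2)(134 - 129.5)(52.2857 - 51) = 2.8929.

2.89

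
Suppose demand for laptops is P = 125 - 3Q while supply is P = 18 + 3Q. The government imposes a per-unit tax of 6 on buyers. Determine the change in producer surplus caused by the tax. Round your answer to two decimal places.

-52.00

Without the tax, 125 - 3Q = 18 + 3Q so Q* = 17.8333 and P* = 71.5.
With the tax, buyers' net willingness to pay falls by 6: (125 - 6) - 3Q = 18 + 3Q, so Q_t = 16.8333. Buyers pay P_b = 74.5; sellers receive P_s = P_b - 6 = 68.5.
Producers lose the trapezoid between P_s and P* out to Q_t plus the triangle from Q_t to Q*: change in PS = 425.0417 - 477.0417 = -52.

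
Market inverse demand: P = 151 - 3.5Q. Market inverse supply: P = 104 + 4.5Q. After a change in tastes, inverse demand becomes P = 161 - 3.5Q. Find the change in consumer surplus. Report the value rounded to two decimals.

Initial equilibrium: Q_0 = 5.875, P_0 = 130.4375; CS_0 = (1/2)(5.875)(20.5625) = 60.4023, PS_0 = (1/2)(5.875)(26.4375) = 77.6602.
New equilibrium: 161 - 3.5Q = 104 + 4.5Q gives Q_1 = 7.125, P_1 = 136.0625; CS_1 = 88.8398, PS_1 = 114.2227.
Change in consumer surplus = 88.8398 - 60.4023 = 28.4375.

28.44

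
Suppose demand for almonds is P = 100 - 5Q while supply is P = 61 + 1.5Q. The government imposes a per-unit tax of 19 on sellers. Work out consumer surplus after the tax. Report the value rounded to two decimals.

Without the tax, 100 - 5Q = 61 + 1.5Q so Q* = 6 and P* = 70.
With the tax, sellers need 19 more per unit: 100 - 5Q = 61 + 1.5Q + 19, so Q_t = 3.0769. Buyers pay P_b = 84.6154; sellers receive P_s = P_b - 19 = 65.6154.
Consumer surplus is the triangle under demand above P_b: (1/2)(3.0769)(100 - 84.6154) = 23.6686.

23.67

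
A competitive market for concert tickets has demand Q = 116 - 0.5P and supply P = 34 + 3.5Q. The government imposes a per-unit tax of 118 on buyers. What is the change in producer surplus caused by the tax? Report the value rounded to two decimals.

Rewriting demand in inverse form: P = 232 - 2Q.
Pre-tax equilibrium: 232 - 2Q = 34 + 3.5Q gives Q* = 36, P* = 160.
A tax on buyers shifts demand down by 118: (232 - 118) - 2Q = 34 + 3.5Q, so Q_t = 14.5455. Buyers pay P_b = 202.9091; sellers receive P_s = P_b - 118 = 84.9091.
PS falls from (1/2)(36)(126) = 2268 to (1/2)(14.5455)(50.9091) = 370.2479, a change of -1897.7521.

-1897.75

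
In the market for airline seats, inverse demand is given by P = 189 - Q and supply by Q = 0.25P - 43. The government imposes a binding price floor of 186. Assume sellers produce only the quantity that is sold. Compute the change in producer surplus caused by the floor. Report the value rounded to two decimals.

0.88

Rewriting supply in inverse form: P = 172 + 4Q.
Free-market equilibrium: 189 - Q = 172 + 4Q gives Q* = 3.4, P* = 185.6.
At P = 186, buyers demand (189 - 186)/1 = 3 while sellers would supply more, so the quantity traded is 3 at price 186.
PS goes from (1/2)(3.4)(13.6) = 23.12 to 24 (computed as (186 - 172)(3) - (1/2)(4)(3)^2), a change of 0.88.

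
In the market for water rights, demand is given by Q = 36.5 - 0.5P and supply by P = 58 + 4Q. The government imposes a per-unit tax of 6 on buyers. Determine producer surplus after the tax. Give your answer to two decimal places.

Rewriting demand in inverse form: P = 73 - 2Q.
Pre-tax equilibrium: 73 - 2Q = 58 + 4Q gives Q* = 2.5, P* = 68.
A tax on buyers shifts demand down by 6: (73 - 6) - 2Q = 58 + 4Q, so Q_t = 1.5. Buyers pay P_b = 70; sellers receive P_s = P_b - 6 = 64.
PS = (1/2)(Q_t)(P_s - 58) = (1/2)(1.5)(6) = 4.5.

4.50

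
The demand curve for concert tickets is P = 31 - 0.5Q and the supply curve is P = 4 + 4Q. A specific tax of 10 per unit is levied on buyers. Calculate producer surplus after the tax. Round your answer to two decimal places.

Pre-tax equilibrium: 31 - 0.5Q = 4 + 4Q gives Q* = 6, P* = 28.
A tax on buyers shifts demand down by 10: (31 - 10) - 0.5Q = 4 + 4Q, so Q_t = 3.7778. Buyers pay P_b = 29.1111; sellers receive P_s = P_b - 10 = 19.1111.
PS = (1/2)(Q_t)(P_s - 4) = (1/2)(3.7778)(15.1111) = 28.5432.

28.54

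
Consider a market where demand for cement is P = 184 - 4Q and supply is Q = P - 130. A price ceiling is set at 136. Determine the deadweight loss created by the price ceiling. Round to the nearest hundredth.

Rewriting supply in inverse form: P = 130 + Q.
Free-market equilibrium: 184 - 4Q = 130 + Q gives Q* = 10.8, P* = 140.8.
At P = 136, sellers supply (136 - 130)/1 = 6 while buyers want more, so the quantity traded is 6 at price 136.
At Q = 6 the demand price is 160 and the supply price is 136. Deadweight loss is the triangle between the curves from 6 to 10.8: (1/2)(160 - 136)(10.8 - 6) = 57.6.

57.60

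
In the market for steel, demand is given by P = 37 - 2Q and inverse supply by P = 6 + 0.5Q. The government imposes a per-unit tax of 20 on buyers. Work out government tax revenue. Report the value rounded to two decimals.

Pre-tax equilibrium: 37 - 2Q = 6 + 0.5Q gives Q* = 12.4, P* = 12.2.
A tax on buyers shifts demand down by 20: (37 - 20) - 2Q = 6 + 0.5Q, so Q_t = 4.4. Buyers pay P_b = 28.2; sellers receive P_s = P_b - 20 = 8.2.
Revenue is the tax times quantity traded: 20 x 4.4 = 88.

88.00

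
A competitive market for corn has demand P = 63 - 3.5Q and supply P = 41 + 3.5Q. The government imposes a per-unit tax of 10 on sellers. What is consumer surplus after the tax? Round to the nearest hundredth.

Pre-tax equilibrium: 63 - 3.5Q = 41 + 3.5Q gives Q* = 3.1429, P* = 52.
With the tax, sellers need 10 more per unit: 63 - 3.5Q = 41 + 3.5Q + 10, so Q_t = 1.7143. Buyers pay P_b = 57; sellers receive P_s = P_b - 10 = 47.
Consumer surplus is the triangle under demand above P_b: (1/2)(1.7143)(63 - 57) = 5.1429.

5.14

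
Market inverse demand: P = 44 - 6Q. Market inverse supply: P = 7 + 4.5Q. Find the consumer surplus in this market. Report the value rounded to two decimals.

Set 44 - 6Q = 7 + 4.5Q, which gives 37 = 10.5Q, so Q* = 3.5238 and P* = 44 - 6(3.5238) = 22.8571.
CS is the area between the demand curve and P* from 0 to Q*: (1/2)(3.5238)(21.1429) = 37.2517.

37.25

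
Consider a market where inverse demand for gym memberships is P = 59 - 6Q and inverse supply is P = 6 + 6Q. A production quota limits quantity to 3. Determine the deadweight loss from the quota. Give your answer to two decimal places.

12.04

Unrestricted equilibrium: Q* = (59 - 6)/(6 + 6) = 4.4167.
At Q = 3 the demand price is 59 - 6(3) = 41 and the supply price is 6 + 6(3) = 24.
Deadweight loss is the triangle between the curves from 3 to 4.4167: (1/2)(41 - 24)(4.4167 - 3) = 12.0417.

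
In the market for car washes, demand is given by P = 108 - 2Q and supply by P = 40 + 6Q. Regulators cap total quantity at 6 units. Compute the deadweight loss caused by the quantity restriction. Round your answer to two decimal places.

Without the quota, 108 - 2Q = 40 + 6Q gives Q* = 8.5.
At Q = 6 the demand price is 108 - 2(6) = 96 and the supply price is 40 + 6(6) = 76.
Deadweight loss is the triangle between the curves from 6 to 8.5: (1/2)(96 - 76)(8.5 - 6) = 25.

25.00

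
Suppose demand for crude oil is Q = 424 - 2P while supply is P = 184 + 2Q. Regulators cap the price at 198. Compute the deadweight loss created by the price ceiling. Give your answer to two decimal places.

Rewriting demand in inverse form: P = 212 - 0.5Q.
Free-market equilibrium: 212 - 0.5Q = 184 + 2Q gives Q* = 11.2, P* = 206.4.
At the ceiling price 198, quantity supplied is (198 - 184)/2 = 7; supply is the short side, so Q = 7 trades at P = 198.
The lost-trades triangle has base Q* - 7 = 4.2 and height equal to the gap between the curves at Q = 7, which is 208.5 - 198 = 10.5. DWL = (1/2)(4.2)(10.5) = 22.05.

22.05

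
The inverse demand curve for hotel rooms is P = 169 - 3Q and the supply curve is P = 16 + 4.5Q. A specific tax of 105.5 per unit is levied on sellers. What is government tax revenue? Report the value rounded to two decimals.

Without the tax, 169 - 3Q = 16 + 4.5Q so Q* = 20.4 and P* = 107.8.
With the tax, sellers need 105.5 more per unit: 169 - 3Q = 16 + 4.5Q + 105.5, so Q_t = 6.3333. Buyers pay P_b = 150; sellers receive P_s = P_b - 105.5 = 44.5.
Tax revenue = t x Q_t = 105.5 x 6.3333 = 668.1667.

668.17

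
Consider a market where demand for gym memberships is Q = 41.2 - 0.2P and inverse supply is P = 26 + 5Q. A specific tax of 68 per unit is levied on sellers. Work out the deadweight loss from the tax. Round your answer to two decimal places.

Rewriting demand in inverse form: P = 206 - 5Q.
Without the tax, 206 - 5Q = 26 + 5Q so Q* = 18 and P* = 116.
A tax on sellers shifts supply up by 68: 206 - 5Q = 26 + 5Q + 68, so Q_t = 11.2. Buyers pay P_b = 150; sellers receive P_s = P_b - 68 = 82.
The welfare triangle lost has base Q* - Q_t = 6.8 and height t = 68, so DWL = (1/2)(6.8)(68) = 231.2.

231.20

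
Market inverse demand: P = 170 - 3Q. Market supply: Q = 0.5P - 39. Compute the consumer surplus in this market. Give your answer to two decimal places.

Rewriting supply in inverse form: P = 78 + 2Q.
Set 170 - 3Q = 78 + 2Q, which gives 92 = 5Q, so Q* = 18.4 and P* = 170 - 3(18.4) = 114.8.
Consumer surplus is the triangle under demand above P*: (1/2)(18.4)(170 - 114.8) = (1/2)(18.4)(55.2) = 507.84.

507.84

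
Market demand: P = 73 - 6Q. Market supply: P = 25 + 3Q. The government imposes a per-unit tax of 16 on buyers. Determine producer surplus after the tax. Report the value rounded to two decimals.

18.96

Without the tax, 73 - 6Q = 25 + 3Q so Q* = 5.3333 and P* = 41.
With the tax, buyers' net willingness to pay falls by 16: (73 - 16) - 6Q = 25 + 3Q, so Q_t = 3.5556. Buyers pay P_b = 51.6667; sellers receive P_s = P_b - 16 = 35.6667.
PS = (1/2)(Q_t)(P_s - 25) = (1/2)(3.5556)(10.6667) = 18.963.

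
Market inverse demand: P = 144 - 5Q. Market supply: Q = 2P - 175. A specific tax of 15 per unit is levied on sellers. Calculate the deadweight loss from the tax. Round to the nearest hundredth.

Rewriting supply in inverse form: P = 87.5 + 0.5Q.
Without the tax, 144 - 5Q = 87.5 + 0.5Q so Q* = 10.2727 and P* = 92.6364.
A tax on sellers shifts supply up by 15: 144 - 5Q = 87.5 + 0.5Q + 15, so Q_t = 7.5455. Buyers pay P_b = 106.2727; sellers receive P_s = P_b - 15 = 91.2727.
Deadweight loss is the triangle between the curves from Q_t to Q*: (1/2)(10.2727 - 7.5455)(15) = 20.4545.

20.45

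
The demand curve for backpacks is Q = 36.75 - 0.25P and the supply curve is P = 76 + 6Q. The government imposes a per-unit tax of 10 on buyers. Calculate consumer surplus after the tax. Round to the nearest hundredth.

Rewriting demand in inverse form: P = 147 - 4Q.
Pre-tax equilibrium: 147 - 4Q = 76 + 6Q gives Q* = 7.1, P* = 118.6.
With the tax, buyers' net willingness to pay falls by 10: (147 - 10) - 4Q = 76 + 6Q, so Q_t = 6.1. Buyers pay P_b = 122.6; sellers receive P_s = P_b - 10 = 112.6.
Consumer surplus is the triangle under demand above P_b: (1/2)(6.1)(147 - 122.6) = 74.42.

74.42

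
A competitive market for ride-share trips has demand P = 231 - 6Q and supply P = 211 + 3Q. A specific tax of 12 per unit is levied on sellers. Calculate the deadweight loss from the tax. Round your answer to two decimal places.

Without the tax, 231 - 6Q = 211 + 3Q so Q* = 2.2222 and P* = 217.6667.
A tax on sellers shifts supply up by 12: 231 - 6Q = 211 + 3Q + 12, so Q_t = 0.8889. Buyers pay P_b = 225.6667; sellers receive P_s = P_b - 12 = 213.6667.
The welfare triangle lost has base Q* - Q_t = 1.3333 and height t = 12, so DWL = (1/2)(1.3333)(12) = 8.

8.00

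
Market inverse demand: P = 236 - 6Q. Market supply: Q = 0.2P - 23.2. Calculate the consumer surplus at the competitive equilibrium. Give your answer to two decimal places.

Rewriting supply in inverse form: P = 116 + 5Q.
Set 236 - 6Q = 116 + 5Q, which gives 120 = 11Q, so Q* = 10.9091 and P* = 236 - 6(10.9091) = 170.5455.
The demand choke price is 236, so CS = (1/2)(Q*)(236 - P*) = (1/2)(10.9091)(65.4545) = 357.0248.

357.02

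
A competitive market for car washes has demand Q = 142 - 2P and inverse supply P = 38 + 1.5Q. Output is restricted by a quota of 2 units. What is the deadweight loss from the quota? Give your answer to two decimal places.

210.25

Rewriting demand in inverse form: P = 71 - 0.5Q.
Unrestricted equilibrium: Q* = (71 - 38)/(0.5 + 1.5) = 16.5.
At Q = 2 the demand price is 71 - 0.5(2) = 70 and the supply price is 38 + 1.5(2) = 41.
Deadweight loss is the triangle between the curves from 2 to 16.5: (1/2)(70 - 41)(16.5 - 2) = 210.25.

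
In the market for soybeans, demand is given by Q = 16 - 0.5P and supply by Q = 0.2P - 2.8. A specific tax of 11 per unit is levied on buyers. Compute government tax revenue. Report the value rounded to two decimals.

Rewriting demand in inverse form: P = 32 - 2Q.
Rewriting supply in inverse form: P = 14 + 5Q.
Pre-tax equilibrium: 32 - 2Q = 14 + 5Q gives Q* = 2.5714, P* = 26.8571.
A tax on buyers shifts demand down by 11: (32 - 11) - 2Q = 14 + 5Q, so Q_t = 1. Buyers pay P_b = 30; sellers receive P_s = P_b - 11 = 19.
Revenue is the tax times quantity traded: 11 x 1 = 11.

11.00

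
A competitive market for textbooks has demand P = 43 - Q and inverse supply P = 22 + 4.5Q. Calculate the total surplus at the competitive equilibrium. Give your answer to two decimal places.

40.09

Setting demand equal to supply, 21 = 5.5Q, so Q* = 3.8182 and P* = 39.1818.
CS = (1/2)(3.8182)(3.8182) = 7.2893 and PS = (1/2)(3.8182)(17.1818) = 32.8017, so total surplus = 40.0909.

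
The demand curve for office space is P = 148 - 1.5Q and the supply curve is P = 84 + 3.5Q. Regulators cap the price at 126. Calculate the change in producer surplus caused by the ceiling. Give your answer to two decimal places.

-34.72

Without the control, 148 - 1.5Q = 84 + 3.5Q so Q* = 12.8 and P* = 128.8.
At the ceiling price 126, quantity supplied is (126 - 84)/3.5 = 12; supply is the short side, so Q = 12 trades at P = 126.
PS goes from (1/2)(12.8)(44.8) = 286.72 to 252 (computed as (126 - 84)(12) - (1/2)(3.5)(12)^2), a change of -34.72.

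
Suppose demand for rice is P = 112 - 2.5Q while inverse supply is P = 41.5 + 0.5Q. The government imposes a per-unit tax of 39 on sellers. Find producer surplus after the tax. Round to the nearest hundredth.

27.56

Pre-tax equilibrium: 112 - 2.5Q = 41.5 + 0.5Q gives Q* = 23.5, P* = 53.25.
A tax on sellers shifts supply up by 39: 112 - 2.5Q = 41.5 + 0.5Q + 39, so Q_t = 10.5. Buyers pay P_b = 85.75; sellers receive P_s = P_b - 39 = 46.75.
PS = (1/2)(Q_t)(P_s - 41.5) = (1/2)(10.5)(5.25) = 27.5625.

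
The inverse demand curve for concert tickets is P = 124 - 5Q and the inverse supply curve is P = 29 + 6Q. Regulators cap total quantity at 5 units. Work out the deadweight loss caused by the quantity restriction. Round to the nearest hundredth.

72.73

Unrestricted equilibrium: Q* = (124 - 29)/(5 + 6) = 8.6364.
At Q = 5 the demand price is 124 - 5(5) = 99 and the supply price is 29 + 6(5) = 59.
DWL = (1/2)(gap between curves at 5) x (Q* - 5) = (1/2)(40)(3.6364) = 72.7273.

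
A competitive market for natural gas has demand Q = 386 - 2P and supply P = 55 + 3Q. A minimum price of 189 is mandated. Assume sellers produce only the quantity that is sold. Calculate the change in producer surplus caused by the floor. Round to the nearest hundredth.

-1355.92

Rewriting demand in inverse form: P = 193 - 0.5Q.
Without the control, 193 - 0.5Q = 55 + 3Q so Q* = 39.4286 and P* = 173.2857.
At the floor price 189, quantity demanded is (193 - 189)/0.5 = 8; demand is the short side, so Q = 8 trades at P = 189.
PS goes from (1/2)(39.4286)(118.2857) = 2331.9184 to 976 (computed as (189 - 55)(8) - (1/2)(3)(8)^2), a change of -1355.9184.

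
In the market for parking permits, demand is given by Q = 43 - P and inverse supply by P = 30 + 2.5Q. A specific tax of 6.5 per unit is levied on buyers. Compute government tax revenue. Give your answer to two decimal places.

Rewriting demand in inverse form: P = 43 - Q.
Without the tax, 43 - Q = 30 + 2.5Q so Q* = 3.7143 and P* = 39.2857.
A tax on buyers shifts demand down by 6.5: (43 - 6.5) - Q = 30 + 2.5Q, so Q_t = 1.8571. Buyers pay P_b = 41.1429; sellers receive P_s = P_b - 6.5 = 34.6429.
Revenue is the tax times quantity traded: 6.5 x 1.8571 = 12.0714.

12.07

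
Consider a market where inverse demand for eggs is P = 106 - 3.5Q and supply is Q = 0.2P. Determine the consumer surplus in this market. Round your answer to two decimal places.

272.15

Rewriting supply in inverse form: P = 5Q.
Set 106 - 3.5Q = 5Q, which gives 106 = 8.5Q, so Q* = 12.4706 and P* = 106 - 3.5(12.4706) = 62.3529.
Consumer surplus is the triangle under demand above P*: (1/2)(12.4706)(106 - 62.3529) = (1/2)(12.4706)(43.6471) = 272.1522.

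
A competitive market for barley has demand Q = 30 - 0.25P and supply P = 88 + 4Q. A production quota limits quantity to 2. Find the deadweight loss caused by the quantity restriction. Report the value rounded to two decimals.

Rewriting demand in inverse form: P = 120 - 4Q.
Unrestricted equilibrium: Q* = (120 - 88)/(4 + 4) = 4.
At Q = 2 the demand price is 120 - 4(2) = 112 and the supply price is 88 + 4(2) = 96.
DWL = (1/2)(gap between curves at 2) x (Q* - 2) = (1/2)(16)(2) = 16.

16.00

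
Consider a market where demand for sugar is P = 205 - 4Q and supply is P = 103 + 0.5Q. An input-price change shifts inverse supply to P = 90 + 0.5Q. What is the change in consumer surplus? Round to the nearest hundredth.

278.62

Initial equilibrium: Q_0 = 22.6667, P_0 = 114.3333; CS_0 = (1/2)(22.6667)(90.6667) = 1027.5556, PS_0 = (1/2)(22.6667)(11.3333) = 128.4444.
New equilibrium: 205 - 4Q = 90 + 0.5Q gives Q_1 = 25.5556, P_1 = 102.7778; CS_1 = 1306.1728, PS_1 = 163.2716.
Change in consumer surplus = 1306.1728 - 1027.5556 = 278.6173.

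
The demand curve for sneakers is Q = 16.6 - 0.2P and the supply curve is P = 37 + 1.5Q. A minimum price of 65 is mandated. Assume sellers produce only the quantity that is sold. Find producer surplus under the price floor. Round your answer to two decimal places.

Rewriting demand in inverse form: P = 83 - 5Q.
Free-market equilibrium: 83 - 5Q = 37 + 1.5Q gives Q* = 7.0769, P* = 47.6154.
At the floor price 65, quantity demanded is (83 - 65)/5 = 3.6; demand is the short side, so Q = 3.6 trades at P = 65.
The supply price at Q = 3.6 is 42.4. PS is the trapezoid between 65 and supply over [0, 3.6]: (1/2)[(65 - 37) + (65 - 42.4)](3.6) = 91.08.

91.08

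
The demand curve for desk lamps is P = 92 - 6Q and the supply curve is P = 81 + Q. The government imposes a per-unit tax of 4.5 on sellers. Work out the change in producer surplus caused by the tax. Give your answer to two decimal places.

-0.80

Without the tax, 92 - 6Q = 81 + Q so Q* = 1.5714 and P* = 82.5714.
With the tax, sellers need 4.5 more per unit: 92 - 6Q = 81 + Q + 4.5, so Q_t = 0.9286. Buyers pay P_b = 86.4286; sellers receive P_s = P_b - 4.5 = 81.9286.
PS falls from (1/2)(1.5714)(1.5714) = 1.2347 to (1/2)(0.9286)(0.9286) = 0.4311, a change of -0.8036.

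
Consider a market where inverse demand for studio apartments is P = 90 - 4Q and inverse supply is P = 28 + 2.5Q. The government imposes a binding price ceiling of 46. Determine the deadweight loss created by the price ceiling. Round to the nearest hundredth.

17.77

Free-market equilibrium: 90 - 4Q = 28 + 2.5Q gives Q* = 9.5385, P* = 51.8462.
At P = 46, sellers supply (46 - 28)/2.5 = 7.2 while buyers want more, so the quantity traded is 7.2 at price 46.
At Q = 7.2 the demand price is 61.2 and the supply price is 46. Deadweight loss is the triangle between the curves from 7.2 to 9.5385: (1/2)(61.2 - 46)(9.5385 - 7.2) = 17.7723.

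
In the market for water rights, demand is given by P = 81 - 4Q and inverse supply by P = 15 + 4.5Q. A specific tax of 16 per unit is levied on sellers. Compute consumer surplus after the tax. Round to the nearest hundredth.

Pre-tax equilibrium: 81 - 4Q = 15 + 4.5Q gives Q* = 7.7647, P* = 49.9412.
A tax on sellers shifts supply up by 16: 81 - 4Q = 15 + 4.5Q + 16, so Q_t = 5.8824. Buyers pay P_b = 57.4706; sellers receive P_s = P_b - 16 = 41.4706.
CS = (1/2)(Q_t)(81 - P_b) = (1/2)(5.8824)(23.5294) = 69.2042.

69.20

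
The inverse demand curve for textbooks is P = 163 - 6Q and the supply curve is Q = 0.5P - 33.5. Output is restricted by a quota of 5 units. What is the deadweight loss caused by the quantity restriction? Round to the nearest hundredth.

196.00

Rewriting supply in inverse form: P = 67 + 2Q.
Without the quota, 163 - 6Q = 67 + 2Q gives Q* = 12.
At Q = 5 the demand price is 163 - 6(5) = 133 and the supply price is 67 + 2(5) = 77.
Deadweight loss is the triangle between the curves from 5 to 12: (1/2)(133 - 77)(12 - 5) = 196.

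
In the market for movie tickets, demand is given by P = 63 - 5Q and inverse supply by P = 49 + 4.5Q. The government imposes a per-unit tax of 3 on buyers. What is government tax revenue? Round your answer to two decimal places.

Without the tax, 63 - 5Q = 49 + 4.5Q so Q* = 1.4737 and P* = 55.6316.
A tax on buyers shifts demand down by 3: (63 - 3) - 5Q = 49 + 4.5Q, so Q_t = 1.1579. Buyers pay P_b = 57.2105; sellers receive P_s = P_b - 3 = 54.2105.
Tax revenue = t x Q_t = 3 x 1.1579 = 3.4737.

3.47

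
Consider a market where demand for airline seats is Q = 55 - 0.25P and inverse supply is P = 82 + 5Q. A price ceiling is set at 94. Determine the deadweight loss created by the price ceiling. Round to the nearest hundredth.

752.72

Rewriting demand in inverse form: P = 220 - 4Q.
Without the control, 220 - 4Q = 82 + 5Q so Q* = 15.3333 and P* = 158.6667.
At the ceiling price 94, quantity supplied is (94 - 82)/5 = 2.4; supply is the short side, so Q = 2.4 trades at P = 94.
The lost-trades triangle has base Q* - 2.4 = 12.9333 and height equal to the gap between the curves at Q = 2.4, which is 210.4 - 94 = 116.4. DWL = (1/2)(12.9333)(116.4) = 752.72.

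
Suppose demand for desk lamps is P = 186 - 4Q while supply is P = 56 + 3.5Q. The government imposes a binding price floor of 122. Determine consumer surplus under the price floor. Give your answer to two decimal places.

512.00

Without the control, 186 - 4Q = 56 + 3.5Q so Q* = 17.3333 and P* = 116.6667.
At P = 122, buyers demand (186 - 122)/4 = 16 while sellers would supply more, so the quantity traded is 16 at price 122.
CS is the triangle under demand above 122: (1/2)(16)(186 - 122) = 512.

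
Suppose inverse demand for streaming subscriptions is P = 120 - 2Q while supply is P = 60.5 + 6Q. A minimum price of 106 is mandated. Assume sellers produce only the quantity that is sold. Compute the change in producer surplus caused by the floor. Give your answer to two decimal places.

5.55

Free-market equilibrium: 120 - 2Q = 60.5 + 6Q gives Q* = 7.4375, P* = 105.125.
At P = 106, buyers demand (120 - 106)/2 = 7 while sellers would supply more, so the quantity traded is 7 at price 106.
PS goes from (1/2)(7.4375)(44.625) = 165.9492 to 171.5 (computed as (106 - 60.5)(7) - (1/2)(6)(7)^2), a change of 5.5508.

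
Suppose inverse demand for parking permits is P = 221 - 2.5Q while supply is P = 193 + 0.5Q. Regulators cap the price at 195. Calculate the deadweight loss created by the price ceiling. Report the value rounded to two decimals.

42.67

Free-market equilibrium: 221 - 2.5Q = 193 + 0.5Q gives Q* = 9.3333, P* = 197.6667.
At the ceiling price 195, quantity supplied is (195 - 193)/0.5 = 4; supply is the short side, so Q = 4 trades at P = 195.
The lost-trades triangle has base Q* - 4 = 5.3333 and height equal to the gap between the curves at Q = 4, which is 211 - 195 = 16. DWL = (1/2)(5.3333)(16) = 42.6667.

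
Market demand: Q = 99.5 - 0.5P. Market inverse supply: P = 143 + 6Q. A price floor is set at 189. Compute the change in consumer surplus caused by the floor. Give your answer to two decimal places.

Rewriting demand in inverse form: P = 199 - 2Q.
Without the control, 199 - 2Q = 143 + 6Q so Q* = 7 and P* = 185.
At P = 189, buyers demand (199 - 189)/2 = 5 while sellers would supply more, so the quantity traded is 5 at price 189.
CS goes from (1/2)(7)(14) = 49 to 25 (computed as (199 - 189)(5) - (1/2)(2)(5)^2), a change of -24.

-24.00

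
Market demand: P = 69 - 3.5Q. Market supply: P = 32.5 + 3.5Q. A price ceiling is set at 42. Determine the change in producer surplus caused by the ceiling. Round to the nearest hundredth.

Free-market equilibrium: 69 - 3.5Q = 32.5 + 3.5Q gives Q* = 5.2143, P* = 50.75.
At P = 42, sellers supply (42 - 32.5)/3.5 = 2.7143 while buyers want more, so the quantity traded is 2.7143 at price 42.
PS goes from (1/2)(5.2143)(18.25) = 47.5804 to 12.8929 (computed as (42 - 32.5)(2.7143) - (1/2)(3.5)(2.7143)^2), a change of -34.6875.

-34.69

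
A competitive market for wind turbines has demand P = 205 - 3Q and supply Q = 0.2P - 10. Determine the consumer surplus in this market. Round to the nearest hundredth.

Rewriting supply in inverse form: P = 50 + 5Q.
Equilibrium: 205 - 3Q = 50 + 5Q, so Q* = 19.375 and P* = 146.875.
Consumer surplus is the triangle under demand above P*: (1/2)(19.375)(205 - 146.875) = (1/2)(19.375)(58.125) = 563.0859.

563.09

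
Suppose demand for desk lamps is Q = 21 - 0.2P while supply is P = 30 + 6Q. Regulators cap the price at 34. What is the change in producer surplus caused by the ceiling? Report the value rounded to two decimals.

-138.13

Rewriting demand in inverse form: P = 105 - 5Q.
Free-market equilibrium: 105 - 5Q = 30 + 6Q gives Q* = 6.8182, P* = 70.9091.
At P = 34, sellers supply (34 - 30)/6 = 0.6667 while buyers want more, so the quantity traded is 0.6667 at price 34.
PS goes from (1/2)(6.8182)(40.9091) = 139.4628 to 1.3333 (computed as (34 - 30)(0.6667) - (1/2)(6)(0.6667)^2), a change of -138.1295.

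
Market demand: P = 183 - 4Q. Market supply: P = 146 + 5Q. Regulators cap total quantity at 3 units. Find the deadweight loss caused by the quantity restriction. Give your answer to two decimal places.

5.56

Without the quota, 183 - 4Q = 146 + 5Q gives Q* = 4.1111.
At Q = 3 the demand price is 183 - 4(3) = 171 and the supply price is 146 + 5(3) = 161.
DWL = (1/2)(gap between curves at 3) x (Q* - 3) = (1/2)(10)(1.1111) = 5.5556.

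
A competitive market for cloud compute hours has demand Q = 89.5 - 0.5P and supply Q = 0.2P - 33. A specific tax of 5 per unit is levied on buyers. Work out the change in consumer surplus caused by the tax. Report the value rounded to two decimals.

Rewriting demand in inverse form: P = 179 - 2Q.
Rewriting supply in inverse form: P = 165 + 5Q.
Pre-tax equilibrium: 179 - 2Q = 165 + 5Q gives Q* = 2, P* = 175.
A tax on buyers shifts demand down by 5: (179 - 5) - 2Q = 165 + 5Q, so Q_t = 1.2857. Buyers pay P_b = 176.4286; sellers receive P_s = P_b - 5 = 171.4286.
Consumers lose the trapezoid between P* and P_b out to Q_t plus the triangle from Q_t to Q*: change in CS = 1.6531 - 4 = -2.3469.

-2.35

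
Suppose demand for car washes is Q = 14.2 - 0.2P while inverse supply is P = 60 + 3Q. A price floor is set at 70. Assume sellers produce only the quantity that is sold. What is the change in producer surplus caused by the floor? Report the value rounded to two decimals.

-0.90

Rewriting demand in inverse form: P = 71 - 5Q.
Without the control, 71 - 5Q = 60 + 3Q so Q* = 1.375 and P* = 64.125.
At P = 70, buyers demand (71 - 70)/5 = 0.2 while sellers would supply more, so the quantity traded is 0.2 at price 70.
PS goes from (1/2)(1.375)(4.125) = 2.8359 to 1.94 (computed as (70 - 60)(0.2) - (1/2)(3)(0.2)^2), a change of -0.8959.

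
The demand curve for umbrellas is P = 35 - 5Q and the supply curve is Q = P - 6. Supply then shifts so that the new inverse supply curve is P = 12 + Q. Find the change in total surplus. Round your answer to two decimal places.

Rewriting supply in inverse form: P = 6 + Q.
Initial equilibrium: Q_0 = 4.8333, P_0 = 10.8333; CS_0 = (1/2)(4.8333)(24.1667) = 58.4028, PS_0 = (1/2)(4.8333)(4.8333) = 11.6806.
New equilibrium: 35 - 5Q = 12 + Q gives Q_1 = 3.8333, P_1 = 15.8333; CS_1 = 36.7361, PS_1 = 7.3472.
Change in total surplus = (36.7361 + 7.3472) - (58.4028 + 11.6806) = -26.

-26.00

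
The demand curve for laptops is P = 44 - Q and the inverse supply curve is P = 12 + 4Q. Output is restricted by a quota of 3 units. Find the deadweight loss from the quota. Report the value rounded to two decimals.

Without the quota, 44 - Q = 12 + 4Q gives Q* = 6.4.
At Q = 3 the demand price is 44 - (3) = 41 and the supply price is 12 + 4(3) = 24.
DWL = (1/2)(gap between curves at 3) x (Q* - 3) = (1/2)(17)(3.4) = 28.9.

28.90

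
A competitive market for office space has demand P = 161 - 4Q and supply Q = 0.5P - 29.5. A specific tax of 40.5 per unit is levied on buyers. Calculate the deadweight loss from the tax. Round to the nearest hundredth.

Rewriting supply in inverse form: P = 59 + 2Q.
Without the tax, 161 - 4Q = 59 + 2Q so Q* = 17 and P* = 93.
With the tax, buyers' net willingness to pay falls by 40.5: (161 - 40.5) - 4Q = 59 + 2Q, so Q_t = 10.25. Buyers pay P_b = 120; sellers receive P_s = P_b - 40.5 = 79.5.
The welfare triangle lost has base Q* - Q_t = 6.75 and height t = 40.5, so DWL = (1/2)(6.75)(40.5) = 136.6875.

136.69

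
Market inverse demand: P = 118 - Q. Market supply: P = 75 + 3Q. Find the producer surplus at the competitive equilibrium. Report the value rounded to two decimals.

173.34

Set 118 - Q = 75 + 3Q, which gives 43 = 4Q, so Q* = 10.75 and P* = 118 - (10.75) = 107.25.
The supply curve's price intercept is 75, so PS = (1/2)(Q*)(P* - 75) = (1/2)(10.75)(32.25) = 173.3438.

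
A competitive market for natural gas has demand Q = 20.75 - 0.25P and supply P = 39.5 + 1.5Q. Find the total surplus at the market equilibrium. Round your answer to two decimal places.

Rewriting demand in inverse form: P = 83 - 4Q.
Set 83 - 4Q = 39.5 + 1.5Q, which gives 43.5 = 5.5Q, so Q* = 7.9091 and P* = 83 - 4(7.9091) = 51.3636.
CS = (1/2)(7.9091)(31.6364) = 125.1074 and PS = (1/2)(7.9091)(11.8636) = 46.9153, so total surplus = 172.0227.

172.02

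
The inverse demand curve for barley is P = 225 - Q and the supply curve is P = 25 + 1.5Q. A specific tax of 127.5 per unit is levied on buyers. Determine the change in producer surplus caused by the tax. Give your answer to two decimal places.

Pre-tax equilibrium: 225 - Q = 25 + 1.5Q gives Q* = 80, P* = 145.
A tax on buyers shifts demand down by 127.5: (225 - 127.5) - Q = 25 + 1.5Q, so Q_t = 29. Buyers pay P_b = 196; sellers receive P_s = P_b - 127.5 = 68.5.
PS falls from (1/2)(80)(120) = 4800 to (1/2)(29)(43.5) = 630.75, a change of -4169.25.

-4169.25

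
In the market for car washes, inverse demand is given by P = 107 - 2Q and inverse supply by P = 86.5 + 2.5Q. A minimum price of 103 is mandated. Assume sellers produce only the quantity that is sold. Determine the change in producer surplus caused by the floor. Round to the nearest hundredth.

Free-market equilibrium: 107 - 2Q = 86.5 + 2.5Q gives Q* = 4.5556, P* = 97.8889.
At P = 103, buyers demand (107 - 103)/2 = 2 while sellers would supply more, so the quantity traded is 2 at price 103.
PS goes from (1/2)(4.5556)(11.3889) = 25.9414 to 28 (computed as (103 - 86.5)(2) - (1/2)(2.5)(2)^2), a change of 2.0586.

2.06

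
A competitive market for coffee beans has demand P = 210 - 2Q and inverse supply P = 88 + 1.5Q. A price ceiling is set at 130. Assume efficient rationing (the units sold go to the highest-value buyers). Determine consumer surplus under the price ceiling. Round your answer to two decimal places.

Free-market equilibrium: 210 - 2Q = 88 + 1.5Q gives Q* = 34.8571, P* = 140.2857.
At P = 130, sellers supply (130 - 88)/1.5 = 28 while buyers want more, so the quantity traded is 28 at price 130.
The demand price at Q = 28 is 154. CS is the trapezoid between demand and 130 over [0, 28]: (1/2)[(210 - 130) + (154 - 130)](28) = 1456.

1456.00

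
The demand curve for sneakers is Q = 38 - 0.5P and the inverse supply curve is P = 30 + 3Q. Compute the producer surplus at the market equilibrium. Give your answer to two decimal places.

Rewriting demand in inverse form: P = 76 - 2Q.
Equilibrium: 76 - 2Q = 30 + 3Q, so Q* = 9.2 and P* = 57.6.
Producer surplus is the triangle above supply below P*: (1/2)(9.2)(57.6 - 30) = (1/2)(9.2)(27.6) = 126.96.

126.96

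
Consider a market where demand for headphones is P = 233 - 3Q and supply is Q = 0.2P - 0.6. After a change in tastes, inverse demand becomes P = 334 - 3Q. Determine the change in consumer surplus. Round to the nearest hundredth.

Rewriting supply in inverse form: P = 3 + 5Q.
Initial equilibrium: Q_0 = 28.75, P_0 = 146.75; CS_0 = (1/2)(28.75)(86.25) = 1239.8438, PS_0 = (1/2)(28.75)(143.75) = 2066.4062.
New equilibrium: 334 - 3Q = 3 + 5Q gives Q_1 = 41.375, P_1 = 209.875; CS_1 = 2567.8359, PS_1 = 4279.7266.
Change in consumer surplus = 2567.8359 - 1239.8438 = 1327.9922.

1327.99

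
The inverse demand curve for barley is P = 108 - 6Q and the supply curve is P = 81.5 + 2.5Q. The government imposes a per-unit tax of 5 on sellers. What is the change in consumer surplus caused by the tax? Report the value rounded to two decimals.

Pre-tax equilibrium: 108 - 6Q = 81.5 + 2.5Q gives Q* = 3.1176, P* = 89.2941.
A tax on sellers shifts supply up by 5: 108 - 6Q = 81.5 + 2.5Q + 5, so Q_t = 2.5294. Buyers pay P_b = 92.8235; sellers receive P_s = P_b - 5 = 87.8235.
CS falls from (1/2)(3.1176)(18.7059) = 29.1592 to (1/2)(2.5294)(15.1765) = 19.1938, a change of -9.9654.

-9.97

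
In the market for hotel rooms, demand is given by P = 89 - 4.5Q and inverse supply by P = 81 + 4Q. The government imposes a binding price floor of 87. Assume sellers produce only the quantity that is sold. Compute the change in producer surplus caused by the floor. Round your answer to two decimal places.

Free-market equilibrium: 89 - 4.5Q = 81 + 4Q gives Q* = 0.9412, P* = 84.7647.
At P = 87, buyers demand (89 - 87)/4.5 = 0.4444 while sellers would supply more, so the quantity traded is 0.4444 at price 87.
PS goes from (1/2)(0.9412)(3.7647) = 1.7716 to 2.2716 (computed as (87 - 81)(0.4444) - (1/2)(4)(0.4444)^2), a change of 0.5.

0.50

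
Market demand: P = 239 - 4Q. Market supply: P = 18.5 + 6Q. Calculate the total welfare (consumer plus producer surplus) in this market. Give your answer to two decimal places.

Equilibrium: 239 - 4Q = 18.5 + 6Q, so Q* = 22.05 and P* = 150.8.
CS = (1/2)(22.05)(88.2) = 972.405 and PS = (1/2)(22.05)(132.3) = 1458.6075, so total surplus = 2431.0125.

2431.01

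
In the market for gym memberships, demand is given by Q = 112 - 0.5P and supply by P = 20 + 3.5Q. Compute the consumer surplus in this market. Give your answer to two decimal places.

1375.74

Rewriting demand in inverse form: P = 224 - 2Q.
Set 224 - 2Q = 20 + 3.5Q, which gives 204 = 5.5Q, so Q* = 37.0909 and P* = 224 - 2(37.0909) = 149.8182.
The demand choke price is 224, so CS = (1/2)(Q*)(224 - P*) = (1/2)(37.0909)(74.1818) = 1375.7355.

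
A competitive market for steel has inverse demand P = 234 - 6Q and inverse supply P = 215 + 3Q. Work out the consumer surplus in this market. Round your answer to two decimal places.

Setting demand equal to supply, 19 = 9Q, so Q* = 2.1111 and P* = 221.3333.
CS is the area between the demand curve and P* from 0 to Q*: (1/2)(2.1111)(12.6667) = 13.3704.

13.37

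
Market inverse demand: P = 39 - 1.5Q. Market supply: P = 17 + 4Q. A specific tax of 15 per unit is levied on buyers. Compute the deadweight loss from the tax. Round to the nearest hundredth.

20.45

Without the tax, 39 - 1.5Q = 17 + 4Q so Q* = 4 and P* = 33.
A tax on buyers shifts demand down by 15: (39 - 15) - 1.5Q = 17 + 4Q, so Q_t = 1.2727. Buyers pay P_b = 37.0909; sellers receive P_s = P_b - 15 = 22.0909.
Deadweight loss is the triangle between the curves from Q_t to Q*: (1/2)(4 - 1.2727)(15) = 20.4545.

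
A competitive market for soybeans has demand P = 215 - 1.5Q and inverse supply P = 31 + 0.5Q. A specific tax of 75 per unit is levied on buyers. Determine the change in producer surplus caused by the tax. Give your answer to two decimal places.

-1373.44

Pre-tax equilibrium: 215 - 1.5Q = 31 + 0.5Q gives Q* = 92, P* = 77.
With the tax, buyers' net willingness to pay falls by 75: (215 - 75) - 1.5Q = 31 + 0.5Q, so Q_t = 54.5. Buyers pay P_b = 133.25; sellers receive P_s = P_b - 75 = 58.25.
PS falls from (1/2)(92)(46) = 2116 to (1/2)(54.5)(27.25) = 742.5625, a change of -1373.4375.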